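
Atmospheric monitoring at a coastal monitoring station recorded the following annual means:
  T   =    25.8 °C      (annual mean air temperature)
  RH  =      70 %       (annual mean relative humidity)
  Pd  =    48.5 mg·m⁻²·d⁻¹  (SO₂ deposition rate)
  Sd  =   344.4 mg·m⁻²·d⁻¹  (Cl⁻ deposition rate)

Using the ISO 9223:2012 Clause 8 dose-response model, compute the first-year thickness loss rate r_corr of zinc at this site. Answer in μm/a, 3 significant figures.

r_corr = 8.25 μm/a

zinc: T>10 °C ⇒ hinge -0.071·(25.8−10) = -1.1218
  SO₂ term: 0.0129·48.5^0.44·exp(0.046·70-1.1218) = 0.5802
  Cl⁻ term: 0.0175·344.4^0.57·exp(0.008·70+0.085·25.8) = 7.67
  r_corr = 0.5802 + 7.67 = 8.25 μm/a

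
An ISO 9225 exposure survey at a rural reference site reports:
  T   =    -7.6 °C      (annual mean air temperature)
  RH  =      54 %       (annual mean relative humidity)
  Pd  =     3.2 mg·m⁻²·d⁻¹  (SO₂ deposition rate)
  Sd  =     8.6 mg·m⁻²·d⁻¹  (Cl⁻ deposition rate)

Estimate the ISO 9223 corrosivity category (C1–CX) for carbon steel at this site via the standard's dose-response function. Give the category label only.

C2

carbon steel: f(T) = +0.150·(T−10) [T≤10 °C] = -2.6400
  sulphur-dioxide contribution → 0.681 μm/a
  chloride contribution → 1.698 μm/a
  total first-year rate 2.379 μm/a
ISO 9223 Table 2 (carbon steel): 1.3 < 2.38 ≤ 25 μm/a ⇒ C2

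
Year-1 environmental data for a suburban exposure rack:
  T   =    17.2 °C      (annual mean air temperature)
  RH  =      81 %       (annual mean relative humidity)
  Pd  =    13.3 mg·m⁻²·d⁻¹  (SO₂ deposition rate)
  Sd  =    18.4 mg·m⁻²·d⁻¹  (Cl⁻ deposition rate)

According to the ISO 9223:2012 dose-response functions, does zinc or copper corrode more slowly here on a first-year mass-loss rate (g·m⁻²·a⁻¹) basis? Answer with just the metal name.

zinc: f(T) = -0.071·(T−10) [T>10 °C] = -0.5112
  sulphur-dioxide contribution → 1.003 μm/a
  chloride contribution → 0.7592 μm/a
  total first-year rate 1.762 μm/a
  mass loss = 1.762 μm/a × 7.14 g/cm³ = 12.58 g·m⁻²·a⁻¹
copper: T>10 °C ⇒ hinge -0.080·(17.2−10) = -0.5760
  sulphur-dioxide contribution → 0.6947 μm/a
  chloride contribution → 0.9653 μm/a
  total first-year rate 1.66 μm/a
  mass loss = 1.66 μm/a × 8.96 g/cm³ = 14.87 g·m⁻²·a⁻¹
Ordering by g·m⁻²·a⁻¹: copper (14.9) > zinc (12.6)

zinc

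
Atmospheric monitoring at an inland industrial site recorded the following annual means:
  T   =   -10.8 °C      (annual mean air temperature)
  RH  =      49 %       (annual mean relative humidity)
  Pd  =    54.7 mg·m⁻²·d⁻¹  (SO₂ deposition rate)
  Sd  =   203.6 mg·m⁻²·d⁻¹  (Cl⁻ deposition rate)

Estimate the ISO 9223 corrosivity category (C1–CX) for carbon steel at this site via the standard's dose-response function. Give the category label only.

C2

carbon steel: T≤10 °C ⇒ hinge +0.150·(-10.8−10) = -3.1200
  Pd branch = 1.77·Pd^0.52·e^(0.02·RH+f) = 1.669 μm/a
  Cl⁻ term: 0.102·203.6^0.62·exp(0.033·49+0.04·-10.8) = 9.009
  r_corr = 1.669 + 9.009 = 10.68 μm/a
Category bounds: 1.3…25 μm/a bracket r_corr ⇒ C2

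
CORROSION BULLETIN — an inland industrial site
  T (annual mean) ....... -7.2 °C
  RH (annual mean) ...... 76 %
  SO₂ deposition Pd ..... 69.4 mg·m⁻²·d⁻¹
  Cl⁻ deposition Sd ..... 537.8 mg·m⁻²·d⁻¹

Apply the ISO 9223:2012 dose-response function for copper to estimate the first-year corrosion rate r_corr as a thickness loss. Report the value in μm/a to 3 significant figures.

r_corr = 0.769 μm/a

copper: T≤10 °C ⇒ hinge +0.126·(-7.2−10) = -2.1672
  sulphur-dioxide contribution → 0.1619 μm/a
  chloride contribution → 0.6067 μm/a
  total first-year rate 0.7686 μm/a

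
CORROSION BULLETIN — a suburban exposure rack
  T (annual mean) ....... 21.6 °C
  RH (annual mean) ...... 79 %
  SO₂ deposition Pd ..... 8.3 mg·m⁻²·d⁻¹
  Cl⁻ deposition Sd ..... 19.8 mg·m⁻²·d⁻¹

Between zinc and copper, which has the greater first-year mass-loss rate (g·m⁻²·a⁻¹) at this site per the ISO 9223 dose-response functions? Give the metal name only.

copper

zinc: T>10 °C ⇒ hinge -0.071·(21.6−10) = -0.8236
  sulphur-dioxide contribution → 0.5439 μm/a
  chloride contribution → 1.132 μm/a
  total first-year rate 1.676 μm/a
  mass loss = 1.676 μm/a × 7.14 g/cm³ = 11.97 g·m⁻²·a⁻¹
copper: T>10 °C ⇒ hinge -0.080·(21.6−10) = -0.9280
  sulphur-dioxide contribution → 0.3841 μm/a
  chloride contribution → 1.137 μm/a
  ⇒ r_corr(copper) = 1.521 μm/a
  mass loss = 1.521 μm/a × 8.96 g/cm³ = 13.63 g·m⁻²·a⁻¹
Ordering by g·m⁻²·a⁻¹: copper (13.6) > zinc (12)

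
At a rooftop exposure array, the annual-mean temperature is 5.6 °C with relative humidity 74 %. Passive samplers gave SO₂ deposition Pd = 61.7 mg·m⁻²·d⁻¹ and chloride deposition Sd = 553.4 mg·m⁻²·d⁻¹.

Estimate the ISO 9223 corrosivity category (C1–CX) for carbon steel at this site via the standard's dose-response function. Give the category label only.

C5

carbon steel: f(T) = +0.150·(T−10) [T≤10 °C] = -0.6600
  Pd branch = 1.77·Pd^0.52·e^(0.02·RH+f) = 34.28 μm/a
  Sd branch = 0.102·Sd^0.62·e^(0.033·RH+0.04·T) = 73.64 μm/a
  r_corr = 34.28 + 73.64 = 107.9 μm/a
ISO 9223 Table 2 (carbon steel): 80 < 108 ≤ 200 μm/a ⇒ C5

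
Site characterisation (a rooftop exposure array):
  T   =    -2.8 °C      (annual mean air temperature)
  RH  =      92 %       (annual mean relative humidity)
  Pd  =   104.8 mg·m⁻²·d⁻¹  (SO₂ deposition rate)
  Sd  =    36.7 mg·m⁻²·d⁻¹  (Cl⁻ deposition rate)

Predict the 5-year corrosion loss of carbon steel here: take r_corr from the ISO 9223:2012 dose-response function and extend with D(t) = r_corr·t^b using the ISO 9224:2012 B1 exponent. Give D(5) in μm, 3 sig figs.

carbon steel: f(T) = +0.150·(T−10) [T≤10 °C] = -1.9200
  sulphur-dioxide contribution → 18.36 μm/a
  chloride contribution → 17.72 μm/a
  total first-year rate 36.08 μm/a
Power-law: D(5) = r_corr · 5^0.523
  D(5) = 36.08 × 5^0.523 = 36.08 × 2.32 = 83.72 μm

D(5) = 83.7 μm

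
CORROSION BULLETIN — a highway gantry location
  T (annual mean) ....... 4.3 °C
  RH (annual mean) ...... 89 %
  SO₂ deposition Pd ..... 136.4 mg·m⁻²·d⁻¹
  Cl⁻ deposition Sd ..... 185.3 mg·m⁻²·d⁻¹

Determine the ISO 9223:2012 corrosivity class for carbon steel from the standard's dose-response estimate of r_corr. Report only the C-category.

C5

carbon steel: T≤10 °C ⇒ hinge +0.150·(4.3−10) = -0.8550
  Pd branch = 1.77·Pd^0.52·e^(0.02·RH+f) = 57.52 μm/a
  Cl⁻ term: 0.102·185.3^0.62·exp(0.033·89+0.04·4.3) = 58.2
  sum: 57.52 + 58.2 → r_corr = 115.7 μm/a
Category bounds: 80…200 μm/a bracket r_corr ⇒ C5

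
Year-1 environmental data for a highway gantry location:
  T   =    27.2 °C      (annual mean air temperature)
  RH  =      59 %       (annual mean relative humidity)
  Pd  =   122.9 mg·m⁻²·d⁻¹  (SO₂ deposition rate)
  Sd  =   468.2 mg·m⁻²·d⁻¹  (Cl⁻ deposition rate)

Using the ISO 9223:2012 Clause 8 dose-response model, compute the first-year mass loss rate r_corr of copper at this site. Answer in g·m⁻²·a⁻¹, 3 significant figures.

r_corr = 16.7 g·m⁻²·a⁻¹

copper: T>10 °C ⇒ hinge -0.080·(27.2−10) = -1.3760
  sulphur-dioxide contribution → 0.152 μm/a
  chloride contribution → 1.71 μm/a
  total first-year rate 1.862 μm/a
Convert to mass loss: 1.862 μm/a × 8.96 g/cm³ = 16.68 g·m⁻²·a⁻¹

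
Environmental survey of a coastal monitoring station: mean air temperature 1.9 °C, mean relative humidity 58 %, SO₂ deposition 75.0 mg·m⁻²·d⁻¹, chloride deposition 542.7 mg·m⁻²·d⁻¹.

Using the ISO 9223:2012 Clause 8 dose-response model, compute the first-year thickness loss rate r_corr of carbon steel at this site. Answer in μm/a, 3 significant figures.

carbon steel: T≤10 °C ⇒ hinge +0.150·(1.9−10) = -1.2150
  SO₂ term: 1.77·75.0^0.52·exp(0.02·58-1.2150) = 15.82
  Sd branch = 0.102·Sd^0.62·e^(0.033·RH+0.04·T) = 37.01 μm/a
  r_corr = 15.82 + 37.01 = 52.82 μm/a

r_corr = 52.8 μm/a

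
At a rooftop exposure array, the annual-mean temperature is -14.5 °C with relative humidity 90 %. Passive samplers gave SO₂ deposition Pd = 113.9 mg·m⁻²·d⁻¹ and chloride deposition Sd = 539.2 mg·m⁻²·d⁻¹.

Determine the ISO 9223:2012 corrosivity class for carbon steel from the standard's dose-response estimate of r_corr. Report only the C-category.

carbon steel: f(T) = +0.150·(T−10) [T≤10 °C] = -3.6750
  SO₂ term: 1.77·113.9^0.52·exp(0.02·90-3.6750) = 3.185
  Sd branch = 0.102·Sd^0.62·e^(0.033·RH+0.04·T) = 54.99 μm/a
  r_corr = 3.185 + 54.99 = 58.17 μm/a
58.2 μm/a falls in (50, 80] for carbon steel → category C4

C4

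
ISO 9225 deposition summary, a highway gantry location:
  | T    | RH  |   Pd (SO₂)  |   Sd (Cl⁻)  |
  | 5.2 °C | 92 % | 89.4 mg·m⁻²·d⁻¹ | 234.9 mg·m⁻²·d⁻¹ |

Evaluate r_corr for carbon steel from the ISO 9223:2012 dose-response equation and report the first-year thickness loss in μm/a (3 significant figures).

carbon steel: f(T) = +0.150·(T−10) [T≤10 °C] = -0.7200
  SO₂ term: 1.77·89.4^0.52·exp(0.02·92-0.7200) = 56.11
  Cl⁻ term: 0.102·234.9^0.62·exp(0.033·92+0.04·5.2) = 77.16
  sum: 56.11 + 77.16 → r_corr = 133.3 μm/a

r_corr = 133 μm/a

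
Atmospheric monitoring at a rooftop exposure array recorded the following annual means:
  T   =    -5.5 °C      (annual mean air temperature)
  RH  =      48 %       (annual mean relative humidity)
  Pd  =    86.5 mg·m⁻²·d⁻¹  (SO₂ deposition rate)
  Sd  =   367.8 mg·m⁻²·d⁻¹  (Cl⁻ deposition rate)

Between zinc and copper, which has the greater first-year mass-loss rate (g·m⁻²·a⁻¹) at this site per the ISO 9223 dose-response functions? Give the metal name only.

zinc

zinc: temperature factor f = +0.038·(-15.5) = -0.5890
  SO₂ term: 0.0129·86.5^0.44·exp(0.046·48-0.5890) = 0.4634
  Sd branch = 0.0175·Sd^0.57·e^(0.008·RH+0.085·T) = 0.4668 μm/a
  sum: 0.4634 + 0.4668 → r_corr = 0.9303 μm/a
  mass loss = 0.9303 μm/a × 7.14 g/cm³ = 6.642 g·m⁻²·a⁻¹
copper: f(T) = +0.126·(T−10) [T≤10 °C] = -1.9530
  SO₂ term: 0.0053·86.5^0.26·exp(0.059·48-1.9530) = 0.0407
  Sd branch = 0.01025·Sd^0.27·e^(0.036·RH+0.049·T) = 0.2172 μm/a
  sum: 0.0407 + 0.2172 → r_corr = 0.2579 μm/a
  mass loss = 0.2579 μm/a × 8.96 g/cm³ = 2.311 g·m⁻²·a⁻¹
Ordering by g·m⁻²·a⁻¹: zinc (6.64) > copper (2.31)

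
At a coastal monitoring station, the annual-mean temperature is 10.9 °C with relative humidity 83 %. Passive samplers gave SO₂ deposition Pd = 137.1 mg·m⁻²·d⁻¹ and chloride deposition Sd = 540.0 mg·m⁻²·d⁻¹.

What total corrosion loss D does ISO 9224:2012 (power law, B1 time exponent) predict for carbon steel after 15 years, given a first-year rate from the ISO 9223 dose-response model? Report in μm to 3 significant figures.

carbon steel: T>10 °C ⇒ hinge -0.054·(10.9−10) = -0.0486
  SO₂ term: 1.77·137.1^0.52·exp(0.02·83-0.0486) = 114.6
  Cl⁻ term: 0.102·540.0^0.62·exp(0.033·83+0.04·10.9) = 120.7
  r_corr = 114.6 + 120.7 = 235.2 μm/a
Long-term exponent b (ISO 9224 Table 2, B1) = 0.523
  D(15) = 235.2 × 15^0.523 = 235.2 × 4.122 = 969.6 μm

D(15) = 970 μm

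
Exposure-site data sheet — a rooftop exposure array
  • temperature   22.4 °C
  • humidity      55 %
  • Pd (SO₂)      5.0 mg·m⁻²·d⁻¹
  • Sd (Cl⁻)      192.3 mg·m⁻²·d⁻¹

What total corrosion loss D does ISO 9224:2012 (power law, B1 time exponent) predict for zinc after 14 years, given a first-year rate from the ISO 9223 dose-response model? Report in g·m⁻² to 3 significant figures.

D(14) = 231 g·m⁻²

zinc: temperature factor f = -0.071·(12.4) = -0.8804
  SO₂ term: 0.0129·5.0^0.44·exp(0.046·55-0.8804) = 0.1363
  Sd branch = 0.0175·Sd^0.57·e^(0.008·RH+0.085·T) = 3.655 μm/a
  r_corr = 0.1363 + 3.655 = 3.791 μm/a
ISO 9224: D(t) = r_corr · t^b with b = 0.813 (zinc, B1)
  D(14) = 3.791 × 14^0.813 = 3.791 × 8.547 = 32.4 μm
  Mass loss = 32.4 μm × 7.14 g/cm³ = 231.4 g·m⁻²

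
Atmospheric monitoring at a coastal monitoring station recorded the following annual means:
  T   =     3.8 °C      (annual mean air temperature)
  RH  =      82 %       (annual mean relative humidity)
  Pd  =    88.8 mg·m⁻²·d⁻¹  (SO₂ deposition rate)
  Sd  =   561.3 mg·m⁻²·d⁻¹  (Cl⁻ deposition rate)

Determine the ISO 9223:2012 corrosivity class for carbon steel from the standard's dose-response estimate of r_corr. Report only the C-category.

C5

carbon steel: T≤10 °C ⇒ hinge +0.150·(3.8−10) = -0.9300
  SO₂ term: 1.77·88.8^0.52·exp(0.02·82-0.9300) = 37.11
  Sd branch = 0.102·Sd^0.62·e^(0.033·RH+0.04·T) = 90.01 μm/a
  r_corr = 37.11 + 90.01 = 127.1 μm/a
ISO 9223 Table 2 (carbon steel): 80 < 127 ≤ 200 μm/a ⇒ C5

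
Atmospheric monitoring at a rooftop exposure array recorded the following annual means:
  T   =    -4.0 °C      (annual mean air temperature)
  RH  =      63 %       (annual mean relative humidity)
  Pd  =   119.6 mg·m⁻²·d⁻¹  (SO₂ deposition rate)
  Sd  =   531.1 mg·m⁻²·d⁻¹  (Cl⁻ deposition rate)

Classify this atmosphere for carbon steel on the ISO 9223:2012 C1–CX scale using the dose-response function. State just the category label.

C3

carbon steel: T≤10 °C ⇒ hinge +0.150·(-4.0−10) = -2.1000
  SO₂ term: 1.77·119.6^0.52·exp(0.02·63-2.1000) = 9.196
  Cl⁻ term: 0.102·531.1^0.62·exp(0.033·63+0.04·-4.0) = 34.01
  sum: 9.196 + 34.01 → r_corr = 43.21 μm/a
ISO 9223 Table 2 (carbon steel): 25 < 43.2 ≤ 50 μm/a ⇒ C3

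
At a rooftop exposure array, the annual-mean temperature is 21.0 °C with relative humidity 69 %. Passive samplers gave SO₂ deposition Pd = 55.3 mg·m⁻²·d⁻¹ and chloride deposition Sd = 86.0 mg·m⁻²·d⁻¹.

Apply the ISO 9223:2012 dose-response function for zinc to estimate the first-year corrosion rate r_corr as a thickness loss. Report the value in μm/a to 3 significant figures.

zinc: f(T) = -0.071·(T−10) [T>10 °C] = -0.7810
  Pd branch = 0.0129·Pd^0.44·e^(0.046·RH+f) = 0.8254 μm/a
  Cl⁻ term: 0.0175·86.0^0.57·exp(0.008·69+0.085·21.0) = 2.294
  sum: 0.8254 + 2.294 → r_corr = 3.12 μm/a

r_corr = 3.12 μm/a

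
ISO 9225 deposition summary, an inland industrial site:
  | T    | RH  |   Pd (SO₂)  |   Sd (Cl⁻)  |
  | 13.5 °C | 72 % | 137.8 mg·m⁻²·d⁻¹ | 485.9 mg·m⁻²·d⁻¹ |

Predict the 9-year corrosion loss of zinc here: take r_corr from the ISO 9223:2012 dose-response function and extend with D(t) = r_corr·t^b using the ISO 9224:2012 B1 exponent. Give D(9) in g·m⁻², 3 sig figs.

D(9) = 245 g·m⁻²

zinc: T>10 °C ⇒ hinge -0.071·(13.5−10) = -0.2485
  sulphur-dioxide contribution → 2.412 μm/a
  chloride contribution → 3.333 μm/a
  ⇒ r_corr(zinc) = 5.745 μm/a
ISO 9224: D(t) = r_corr · t^b with b = 0.813 (zinc, B1)
  D(9) = 5.745 × 9^0.813 = 5.745 × 5.968 = 34.28 μm
  Mass loss = 34.28 μm × 7.14 g/cm³ = 244.8 g·m⁻²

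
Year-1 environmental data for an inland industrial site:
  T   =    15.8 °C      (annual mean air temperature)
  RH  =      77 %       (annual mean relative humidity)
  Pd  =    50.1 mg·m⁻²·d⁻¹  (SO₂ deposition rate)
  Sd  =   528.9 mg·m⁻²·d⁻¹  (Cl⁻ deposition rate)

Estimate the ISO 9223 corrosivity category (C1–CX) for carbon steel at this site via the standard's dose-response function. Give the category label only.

C5

carbon steel: T>10 °C ⇒ hinge -0.054·(15.8−10) = -0.3132
  SO₂ term: 1.77·50.1^0.52·exp(0.02·77-0.3132) = 46.2
  Cl⁻ term: 0.102·528.9^0.62·exp(0.033·77+0.04·15.8) = 118.9
  r_corr = 46.2 + 118.9 = 165.1 μm/a
ISO 9223 Table 2 (carbon steel): 80 < 165 ≤ 200 μm/a ⇒ C5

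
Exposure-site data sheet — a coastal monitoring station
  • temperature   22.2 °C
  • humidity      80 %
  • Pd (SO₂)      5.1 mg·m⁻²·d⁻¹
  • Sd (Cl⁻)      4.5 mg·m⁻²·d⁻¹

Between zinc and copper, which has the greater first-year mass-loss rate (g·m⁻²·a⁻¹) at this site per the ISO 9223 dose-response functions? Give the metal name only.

zinc: temperature factor f = -0.071·(12.2) = -0.8662
  SO₂ term: 0.0129·5.1^0.44·exp(0.046·80-0.8662) = 0.4405
  Sd branch = 0.0175·Sd^0.57·e^(0.008·RH+0.085·T) = 0.5162 μm/a
  sum: 0.4405 + 0.5162 → r_corr = 0.9567 μm/a
  mass loss = 0.9567 μm/a × 7.14 g/cm³ = 6.831 g·m⁻²·a⁻¹
copper: temperature factor f = -0.080·(12.2) = -0.9760
  Pd branch = 0.0053·Pd^0.26·e^(0.059·RH+f) = 0.3422 μm/a
  Sd branch = 0.01025·Sd^0.27·e^(0.036·RH+0.049·T) = 0.8134 μm/a
  r_corr = 0.3422 + 0.8134 = 1.156 μm/a
  mass loss = 1.156 μm/a × 8.96 g/cm³ = 10.35 g·m⁻²·a⁻¹
Ordering by g·m⁻²·a⁻¹: copper (10.4) > zinc (6.83)

copper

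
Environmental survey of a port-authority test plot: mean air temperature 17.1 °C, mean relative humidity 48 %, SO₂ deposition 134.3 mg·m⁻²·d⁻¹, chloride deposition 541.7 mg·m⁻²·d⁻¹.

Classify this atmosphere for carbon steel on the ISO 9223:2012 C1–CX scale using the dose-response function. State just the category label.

carbon steel: f(T) = -0.054·(T−10) [T>10 °C] = -0.3834
  SO₂ term: 1.77·134.3^0.52·exp(0.02·48-0.3834) = 40.27
  Cl⁻ term: 0.102·541.7^0.62·exp(0.033·48+0.04·17.1) = 48.81
  sum: 40.27 + 48.81 → r_corr = 89.08 μm/a
Category bounds: 80…200 μm/a bracket r_corr ⇒ C5

C5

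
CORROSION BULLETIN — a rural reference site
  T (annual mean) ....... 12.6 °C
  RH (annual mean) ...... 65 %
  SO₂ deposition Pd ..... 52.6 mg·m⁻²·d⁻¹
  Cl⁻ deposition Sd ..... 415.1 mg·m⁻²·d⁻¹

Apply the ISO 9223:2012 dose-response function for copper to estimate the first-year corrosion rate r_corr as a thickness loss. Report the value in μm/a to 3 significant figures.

r_corr = 1.56 μm/a

copper: temperature factor f = -0.080·(2.6) = -0.2080
  SO₂ term: 0.0053·52.6^0.26·exp(0.059·65-0.2080) = 0.5584
  Cl⁻ term: 0.01025·415.1^0.27·exp(0.036·65+0.049·12.6) = 1.005
  sum: 0.5584 + 1.005 → r_corr = 1.563 μm/a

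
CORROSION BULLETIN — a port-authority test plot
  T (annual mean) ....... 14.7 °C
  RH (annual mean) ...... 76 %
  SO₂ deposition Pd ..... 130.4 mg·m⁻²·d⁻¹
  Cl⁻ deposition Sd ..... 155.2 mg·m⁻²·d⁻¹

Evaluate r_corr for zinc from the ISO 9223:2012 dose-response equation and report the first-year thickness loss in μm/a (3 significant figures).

r_corr = 4.59 μm/a

zinc: f(T) = -0.071·(T−10) [T>10 °C] = -0.3337
  SO₂ term: 0.0129·130.4^0.44·exp(0.046·76-0.3337) = 2.598
  Sd branch = 0.0175·Sd^0.57·e^(0.008·RH+0.085·T) = 1.989 μm/a
  r_corr = 2.598 + 1.989 = 4.587 μm/a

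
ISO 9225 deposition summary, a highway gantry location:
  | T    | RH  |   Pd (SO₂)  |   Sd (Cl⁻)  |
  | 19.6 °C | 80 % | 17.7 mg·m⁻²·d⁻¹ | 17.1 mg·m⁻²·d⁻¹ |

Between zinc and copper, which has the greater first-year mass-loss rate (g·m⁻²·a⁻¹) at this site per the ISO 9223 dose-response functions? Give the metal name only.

copper

zinc: f(T) = -0.071·(T−10) [T>10 °C] = -0.6816
  sulphur-dioxide contribution → 0.916 μm/a
  chloride contribution → 0.8858 μm/a
  total first-year rate 1.802 μm/a
  mass loss = 1.802 μm/a × 7.14 g/cm³ = 12.86 g·m⁻²·a⁻¹
copper: f(T) = -0.080·(T−10) [T>10 °C] = -0.7680
  sulphur-dioxide contribution → 0.5822 μm/a
  chloride contribution → 1.027 μm/a
  total first-year rate 1.609 μm/a
  mass loss = 1.609 μm/a × 8.96 g/cm³ = 14.42 g·m⁻²·a⁻¹
Ordering by g·m⁻²·a⁻¹: copper (14.4) > zinc (12.9)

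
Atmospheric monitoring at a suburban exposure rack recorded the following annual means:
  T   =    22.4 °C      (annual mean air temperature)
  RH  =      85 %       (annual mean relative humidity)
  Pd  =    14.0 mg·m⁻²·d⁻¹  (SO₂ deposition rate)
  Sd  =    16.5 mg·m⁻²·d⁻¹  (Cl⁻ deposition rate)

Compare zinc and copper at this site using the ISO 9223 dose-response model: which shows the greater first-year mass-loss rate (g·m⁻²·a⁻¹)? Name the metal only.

copper

zinc: f(T) = -0.071·(T−10) [T>10 °C] = -0.8804
  Pd branch = 0.0129·Pd^0.44·e^(0.046·RH+f) = 0.8524 μm/a
  Sd branch = 0.0175·Sd^0.57·e^(0.008·RH+0.085·T) = 1.146 μm/a
  r_corr = 0.8524 + 1.146 = 1.998 μm/a
  mass loss = 1.998 μm/a × 7.14 g/cm³ = 14.27 g·m⁻²·a⁻¹
copper: T>10 °C ⇒ hinge -0.080·(22.4−10) = -0.9920
  Pd branch = 0.0053·Pd^0.26·e^(0.059·RH+f) = 0.5881 μm/a
  Cl⁻ term: 0.01025·16.5^0.27·exp(0.036·85+0.049·22.4) = 1.397
  r_corr = 0.5881 + 1.397 = 1.985 μm/a
  mass loss = 1.985 μm/a × 8.96 g/cm³ = 17.78 g·m⁻²·a⁻¹
Ordering by g·m⁻²·a⁻¹: copper (17.8) > zinc (14.3)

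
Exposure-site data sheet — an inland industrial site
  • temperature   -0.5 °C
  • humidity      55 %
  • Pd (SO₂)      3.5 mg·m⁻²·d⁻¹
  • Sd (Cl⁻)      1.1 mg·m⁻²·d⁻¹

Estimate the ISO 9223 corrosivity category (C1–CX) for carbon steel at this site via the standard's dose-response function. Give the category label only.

C2

carbon steel: temperature factor f = +0.150·(-10.5) = -1.5750
  sulphur-dioxide contribution → 2.112 μm/a
  chloride contribution → 0.6514 μm/a
  ⇒ r_corr(carbon steel) = 2.763 μm/a
ISO 9223 Table 2 (carbon steel): 1.3 < 2.76 ≤ 25 μm/a ⇒ C2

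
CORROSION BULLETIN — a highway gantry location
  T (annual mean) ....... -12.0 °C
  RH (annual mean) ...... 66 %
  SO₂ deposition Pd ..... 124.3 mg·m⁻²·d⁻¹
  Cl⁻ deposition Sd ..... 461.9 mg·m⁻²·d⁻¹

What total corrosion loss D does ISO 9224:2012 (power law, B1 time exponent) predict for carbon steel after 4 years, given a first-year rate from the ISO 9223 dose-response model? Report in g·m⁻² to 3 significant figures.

D(4) = 454 g·m⁻²

carbon steel: temperature factor f = +0.150·(-22.0) = -3.3000
  sulphur-dioxide contribution → 3.001 μm/a
  chloride contribution → 25.01 μm/a
  ⇒ r_corr(carbon steel) = 28.01 μm/a
ISO 9224: D(t) = r_corr · t^b with b = 0.523 (carbon steel, B1)
  D(4) = 28.01 × 4^0.523 = 28.01 × 2.065 = 57.83 μm
  Mass loss = 57.83 μm × 7.85 g/cm³ = 454 g·m⁻²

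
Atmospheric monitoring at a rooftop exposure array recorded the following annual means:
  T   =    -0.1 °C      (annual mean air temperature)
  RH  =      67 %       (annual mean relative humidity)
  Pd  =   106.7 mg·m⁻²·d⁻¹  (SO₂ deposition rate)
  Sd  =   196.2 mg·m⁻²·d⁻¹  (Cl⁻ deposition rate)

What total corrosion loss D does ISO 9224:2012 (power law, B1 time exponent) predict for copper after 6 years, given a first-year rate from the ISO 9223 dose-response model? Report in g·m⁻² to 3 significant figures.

copper: temperature factor f = +0.126·(-10.1) = -1.2726
  Pd branch = 0.0053·Pd^0.26·e^(0.059·RH+f) = 0.2604 μm/a
  Sd branch = 0.01025·Sd^0.27·e^(0.036·RH+0.049·T) = 0.4733 μm/a
  r_corr = 0.2604 + 0.4733 = 0.7337 μm/a
ISO 9224: D(t) = r_corr · t^b with b = 0.667 (copper, B1)
  D(6) = 0.7337 × 6^0.667 = 0.7337 × 3.304 = 2.424 μm
  Mass loss = 2.424 μm × 8.96 g/cm³ = 21.72 g·m⁻²

D(6) = 21.7 g·m⁻²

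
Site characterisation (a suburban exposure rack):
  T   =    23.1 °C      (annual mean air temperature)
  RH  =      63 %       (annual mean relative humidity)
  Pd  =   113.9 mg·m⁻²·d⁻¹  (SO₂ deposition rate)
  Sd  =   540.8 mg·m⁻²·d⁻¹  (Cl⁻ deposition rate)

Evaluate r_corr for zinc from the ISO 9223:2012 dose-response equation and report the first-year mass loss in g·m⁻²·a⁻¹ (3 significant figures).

r_corr = 58.5 g·m⁻²·a⁻¹

zinc: T>10 °C ⇒ hinge -0.071·(23.1−10) = -0.9301
  Pd branch = 0.0129·Pd^0.44·e^(0.046·RH+f) = 0.7415 μm/a
  Cl⁻ term: 0.0175·540.8^0.57·exp(0.008·63+0.085·23.1) = 7.456
  sum: 0.7415 + 7.456 → r_corr = 8.197 μm/a
Convert to mass loss: 8.197 μm/a × 7.14 g/cm³ = 58.53 g·m⁻²·a⁻¹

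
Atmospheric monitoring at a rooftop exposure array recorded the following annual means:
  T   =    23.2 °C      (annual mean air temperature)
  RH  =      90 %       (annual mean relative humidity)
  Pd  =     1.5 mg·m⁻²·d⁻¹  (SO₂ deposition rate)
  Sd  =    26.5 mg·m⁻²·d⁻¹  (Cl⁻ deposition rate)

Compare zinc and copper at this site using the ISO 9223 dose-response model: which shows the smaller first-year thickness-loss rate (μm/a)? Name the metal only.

zinc: T>10 °C ⇒ hinge -0.071·(23.2−10) = -0.9372
  SO₂ term: 0.0129·1.5^0.44·exp(0.046·90-0.9372) = 0.3793
  Sd branch = 0.0175·Sd^0.57·e^(0.008·RH+0.085·T) = 1.673 μm/a
  sum: 0.3793 + 1.673 → r_corr = 2.052 μm/a
copper: T>10 °C ⇒ hinge -0.080·(23.2−10) = -1.0560
  Pd branch = 0.0053·Pd^0.26·e^(0.059·RH+f) = 0.4145 μm/a
  Sd branch = 0.01025·Sd^0.27·e^(0.036·RH+0.049·T) = 1.976 μm/a
  sum: 0.4145 + 1.976 → r_corr = 2.391 μm/a
Ordering by μm/a: copper (2.39) > zinc (2.05)

zinc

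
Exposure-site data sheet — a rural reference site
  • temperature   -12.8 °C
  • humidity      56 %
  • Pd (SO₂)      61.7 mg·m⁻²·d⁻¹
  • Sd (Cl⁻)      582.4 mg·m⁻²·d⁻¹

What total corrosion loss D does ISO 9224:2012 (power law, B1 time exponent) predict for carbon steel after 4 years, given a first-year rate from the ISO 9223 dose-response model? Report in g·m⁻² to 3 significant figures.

D(4) = 350 g·m⁻²

carbon steel: temperature factor f = +0.150·(-22.8) = -3.4200
  sulphur-dioxide contribution → 1.514 μm/a
  chloride contribution → 20.1 μm/a
  total first-year rate 21.62 μm/a
Power-law: D(4) = r_corr · 4^0.523
  D(4) = 21.62 × 4^0.523 = 21.62 × 2.065 = 44.63 μm
  Mass loss = 44.63 μm × 7.85 g/cm³ = 350.4 g·m⁻²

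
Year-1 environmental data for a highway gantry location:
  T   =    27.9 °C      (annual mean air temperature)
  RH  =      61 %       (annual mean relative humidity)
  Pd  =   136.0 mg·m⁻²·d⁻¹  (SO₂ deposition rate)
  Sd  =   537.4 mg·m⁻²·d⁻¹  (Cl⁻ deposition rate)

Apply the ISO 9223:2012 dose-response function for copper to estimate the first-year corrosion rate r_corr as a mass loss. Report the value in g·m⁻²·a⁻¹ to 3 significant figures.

copper: temperature factor f = -0.080·(17.9) = -1.4320
  SO₂ term: 0.0053·136.0^0.26·exp(0.059·61-1.4320) = 0.166
  Sd branch = 0.01025·Sd^0.27·e^(0.036·RH+0.049·T) = 1.974 μm/a
  r_corr = 0.166 + 1.974 = 2.14 μm/a
Convert to mass loss: 2.14 μm/a × 8.96 g/cm³ = 19.17 g·m⁻²·a⁻¹

r_corr = 19.2 g·m⁻²·a⁻¹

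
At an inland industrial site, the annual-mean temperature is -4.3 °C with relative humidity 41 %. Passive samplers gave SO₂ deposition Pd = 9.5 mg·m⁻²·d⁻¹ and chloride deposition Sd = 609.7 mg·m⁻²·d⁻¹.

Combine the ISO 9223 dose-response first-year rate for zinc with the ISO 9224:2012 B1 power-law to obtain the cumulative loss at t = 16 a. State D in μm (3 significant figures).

zinc: f(T) = +0.038·(T−10) [T≤10 °C] = -0.5434
  sulphur-dioxide contribution → 0.133 μm/a
  chloride contribution → 0.652 μm/a
  ⇒ r_corr(zinc) = 0.785 μm/a
ISO 9224: D(t) = r_corr · t^b with b = 0.813 (zinc, B1)
  D(16) = 0.785 × 16^0.813 = 0.785 × 9.527 = 7.479 μm

D(16) = 7.48 μm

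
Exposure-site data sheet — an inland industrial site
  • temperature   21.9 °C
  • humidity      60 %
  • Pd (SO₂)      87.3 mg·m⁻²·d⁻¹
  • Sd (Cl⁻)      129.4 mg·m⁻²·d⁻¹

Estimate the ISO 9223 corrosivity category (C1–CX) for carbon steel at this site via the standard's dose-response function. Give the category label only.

C4

carbon steel: temperature factor f = -0.054·(11.9) = -0.6426
  sulphur-dioxide contribution → 31.58 μm/a
  chloride contribution → 36.17 μm/a
  ⇒ r_corr(carbon steel) = 67.75 μm/a
Category bounds: 50…80 μm/a bracket r_corr ⇒ C4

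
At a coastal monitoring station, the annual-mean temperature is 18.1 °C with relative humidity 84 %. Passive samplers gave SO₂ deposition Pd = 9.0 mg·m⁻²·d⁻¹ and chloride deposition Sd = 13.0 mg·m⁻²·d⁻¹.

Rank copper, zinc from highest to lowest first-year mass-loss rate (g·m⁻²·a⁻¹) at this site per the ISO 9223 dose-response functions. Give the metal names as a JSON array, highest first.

["copper", "zinc"]

copper: temperature factor f = -0.080·(8.1) = -0.6480
  SO₂ term: 0.0053·9.0^0.26·exp(0.059·84-0.6480) = 0.6971
  Cl⁻ term: 0.01025·13.0^0.27·exp(0.036·84+0.049·18.1) = 1.023
  r_corr = 0.6971 + 1.023 = 1.72 μm/a
  mass loss = 1.72 μm/a × 8.96 g/cm³ = 15.41 g·m⁻²·a⁻¹
zinc: temperature factor f = -0.071·(8.1) = -0.5751
  Pd branch = 0.0129·Pd^0.44·e^(0.046·RH+f) = 0.9095 μm/a
  Sd branch = 0.0175·Sd^0.57·e^(0.008·RH+0.085·T) = 0.6886 μm/a
  r_corr = 0.9095 + 0.6886 = 1.598 μm/a
  mass loss = 1.598 μm/a × 7.14 g/cm³ = 11.41 g·m⁻²·a⁻¹
Ordering by g·m⁻²·a⁻¹: copper (15.4) > zinc (11.4)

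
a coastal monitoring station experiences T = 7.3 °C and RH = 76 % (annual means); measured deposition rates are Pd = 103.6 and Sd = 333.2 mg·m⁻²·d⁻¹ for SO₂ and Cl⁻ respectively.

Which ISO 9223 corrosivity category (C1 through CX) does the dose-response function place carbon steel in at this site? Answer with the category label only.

C5

carbon steel: temperature factor f = +0.150·(-2.7) = -0.4050
  Pd branch = 1.77·Pd^0.52·e^(0.02·RH+f) = 60.28 μm/a
  Sd branch = 0.102·Sd^0.62·e^(0.033·RH+0.04·T) = 61.48 μm/a
  r_corr = 60.28 + 61.48 = 121.8 μm/a
Category bounds: 80…200 μm/a bracket r_corr ⇒ C5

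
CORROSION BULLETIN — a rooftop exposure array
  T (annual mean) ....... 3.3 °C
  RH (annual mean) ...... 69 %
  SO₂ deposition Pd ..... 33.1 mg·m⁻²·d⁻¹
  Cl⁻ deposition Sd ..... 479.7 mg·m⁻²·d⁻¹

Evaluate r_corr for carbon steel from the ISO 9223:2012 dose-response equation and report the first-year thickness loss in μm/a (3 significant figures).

carbon steel: T≤10 °C ⇒ hinge +0.150·(3.3−10) = -1.0050
  sulphur-dioxide contribution → 15.89 μm/a
  chloride contribution → 52.12 μm/a
  ⇒ r_corr(carbon steel) = 68.01 μm/a

r_corr = 68.0 μm/a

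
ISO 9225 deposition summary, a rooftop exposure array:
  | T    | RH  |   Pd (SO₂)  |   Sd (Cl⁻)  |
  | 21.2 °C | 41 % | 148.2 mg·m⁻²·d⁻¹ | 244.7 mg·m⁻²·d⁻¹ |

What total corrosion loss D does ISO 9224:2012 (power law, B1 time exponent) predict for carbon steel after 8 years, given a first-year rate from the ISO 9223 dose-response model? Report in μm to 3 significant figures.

D(8) = 170 μm

carbon steel: T>10 °C ⇒ hinge -0.054·(21.2−10) = -0.6048
  SO₂ term: 1.77·148.2^0.52·exp(0.02·41-0.6048) = 29.53
  Cl⁻ term: 0.102·244.7^0.62·exp(0.033·41+0.04·21.2) = 27.89
  r_corr = 29.53 + 27.89 = 57.42 μm/a
Power-law: D(8) = r_corr · 8^0.523
  D(8) = 57.42 × 8^0.523 = 57.42 × 2.967 = 170.4 μm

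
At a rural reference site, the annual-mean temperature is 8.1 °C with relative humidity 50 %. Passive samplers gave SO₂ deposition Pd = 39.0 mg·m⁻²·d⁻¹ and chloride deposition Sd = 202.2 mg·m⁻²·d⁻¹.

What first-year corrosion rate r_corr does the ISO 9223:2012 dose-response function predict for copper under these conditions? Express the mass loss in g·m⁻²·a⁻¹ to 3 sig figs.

copper: T≤10 °C ⇒ hinge +0.126·(8.1−10) = -0.2394
  SO₂ term: 0.0053·39.0^0.26·exp(0.059·50-0.2394) = 0.2066
  Cl⁻ term: 0.01025·202.2^0.27·exp(0.036·50+0.049·8.1) = 0.3867
  r_corr = 0.2066 + 0.3867 = 0.5933 μm/a
Convert to mass loss: 0.5933 μm/a × 8.96 g/cm³ = 5.316 g·m⁻²·a⁻¹

r_corr = 5.32 g·m⁻²·a⁻¹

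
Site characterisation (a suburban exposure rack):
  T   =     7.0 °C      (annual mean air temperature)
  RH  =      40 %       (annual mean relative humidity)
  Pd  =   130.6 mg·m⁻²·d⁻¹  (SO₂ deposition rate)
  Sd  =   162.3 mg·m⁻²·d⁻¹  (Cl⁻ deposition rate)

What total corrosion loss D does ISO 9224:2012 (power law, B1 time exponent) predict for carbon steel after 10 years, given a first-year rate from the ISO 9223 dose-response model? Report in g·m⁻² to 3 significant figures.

D(10) = 1.14e+03 g·m⁻²

carbon steel: T≤10 °C ⇒ hinge +0.150·(7.0−10) = -0.4500
  SO₂ term: 1.77·130.6^0.52·exp(0.02·40-0.4500) = 31.64
  Cl⁻ term: 0.102·162.3^0.62·exp(0.033·40+0.04·7.0) = 11.85
  sum: 31.64 + 11.85 → r_corr = 43.5 μm/a
Long-term exponent b (ISO 9224 Table 2, B1) = 0.523
  D(10) = 43.5 × 10^0.523 = 43.5 × 3.334 = 145 μm
  Mass loss = 145 μm × 7.85 g/cm³ = 1138 g·m⁻²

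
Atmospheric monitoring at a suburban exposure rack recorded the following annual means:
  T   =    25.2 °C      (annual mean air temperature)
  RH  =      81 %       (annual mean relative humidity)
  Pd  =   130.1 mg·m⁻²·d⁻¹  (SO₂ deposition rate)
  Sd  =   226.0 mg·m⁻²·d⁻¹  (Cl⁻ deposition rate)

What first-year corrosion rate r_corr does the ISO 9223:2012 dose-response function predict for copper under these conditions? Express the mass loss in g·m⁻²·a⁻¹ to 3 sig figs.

copper: f(T) = -0.080·(T−10) [T>10 °C] = -1.2160
  SO₂ term: 0.0053·130.1^0.26·exp(0.059·81-1.2160) = 0.6628
  Cl⁻ term: 0.01025·226.0^0.27·exp(0.036·81+0.049·25.2) = 2.812
  r_corr = 0.6628 + 2.812 = 3.475 μm/a
Convert to mass loss: 3.475 μm/a × 8.96 g/cm³ = 31.13 g·m⁻²·a⁻¹

r_corr = 31.1 g·m⁻²·a⁻¹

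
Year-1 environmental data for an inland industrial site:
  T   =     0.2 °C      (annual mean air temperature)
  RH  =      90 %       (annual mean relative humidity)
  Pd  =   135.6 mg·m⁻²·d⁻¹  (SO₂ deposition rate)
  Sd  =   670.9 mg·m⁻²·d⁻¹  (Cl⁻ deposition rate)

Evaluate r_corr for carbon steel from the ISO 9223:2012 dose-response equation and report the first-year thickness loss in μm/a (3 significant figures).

r_corr = 145 μm/a

carbon steel: temperature factor f = +0.150·(-9.8) = -1.4700
  Pd branch = 1.77·Pd^0.52·e^(0.02·RH+f) = 31.63 μm/a
  Cl⁻ term: 0.102·670.9^0.62·exp(0.033·90+0.04·0.2) = 113.4
  r_corr = 31.63 + 113.4 = 145 μm/a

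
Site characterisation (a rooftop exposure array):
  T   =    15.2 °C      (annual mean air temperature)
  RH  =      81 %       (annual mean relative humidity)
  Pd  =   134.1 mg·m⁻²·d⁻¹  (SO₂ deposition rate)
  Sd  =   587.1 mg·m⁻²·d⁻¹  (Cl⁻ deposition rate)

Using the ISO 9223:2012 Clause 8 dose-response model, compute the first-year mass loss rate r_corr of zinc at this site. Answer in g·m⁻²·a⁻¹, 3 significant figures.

r_corr = 55.7 g·m⁻²·a⁻¹

zinc: T>10 °C ⇒ hinge -0.071·(15.2−10) = -0.3692
  sulphur-dioxide contribution → 3.195 μm/a
  chloride contribution → 4.61 μm/a
  total first-year rate 7.806 μm/a
Convert to mass loss: 7.806 μm/a × 7.14 g/cm³ = 55.73 g·m⁻²·a⁻¹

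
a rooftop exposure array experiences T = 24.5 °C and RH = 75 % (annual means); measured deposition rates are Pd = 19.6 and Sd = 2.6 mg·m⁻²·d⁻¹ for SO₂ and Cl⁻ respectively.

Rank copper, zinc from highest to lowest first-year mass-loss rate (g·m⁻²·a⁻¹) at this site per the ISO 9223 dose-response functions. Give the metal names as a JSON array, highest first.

["copper", "zinc"]

copper: f(T) = -0.080·(T−10) [T>10 °C] = -1.1600
  sulphur-dioxide contribution → 0.3008 μm/a
  chloride contribution → 0.6557 μm/a
  total first-year rate 0.9565 μm/a
  mass loss = 0.9565 μm/a × 8.96 g/cm³ = 8.57 g·m⁻²·a⁻¹
zinc: f(T) = -0.071·(T−10) [T>10 °C] = -1.0295
  sulphur-dioxide contribution → 0.5375 μm/a
  chloride contribution → 0.4411 μm/a
  total first-year rate 0.9786 μm/a
  mass loss = 0.9786 μm/a × 7.14 g/cm³ = 6.988 g·m⁻²·a⁻¹
Ordering by g·m⁻²·a⁻¹: copper (8.57) > zinc (6.99)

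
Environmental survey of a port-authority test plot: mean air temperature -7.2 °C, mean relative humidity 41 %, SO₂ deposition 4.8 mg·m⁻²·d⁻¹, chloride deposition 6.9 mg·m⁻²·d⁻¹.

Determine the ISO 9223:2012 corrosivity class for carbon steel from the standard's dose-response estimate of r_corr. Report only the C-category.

carbon steel: temperature factor f = +0.150·(-17.2) = -2.5800
  Pd branch = 1.77·Pd^0.52·e^(0.02·RH+f) = 0.6884 μm/a
  Sd branch = 0.102·Sd^0.62·e^(0.033·RH+0.04·T) = 0.98 μm/a
  r_corr = 0.6884 + 0.98 = 1.668 μm/a
ISO 9223 Table 2 (carbon steel): 1.3 < 1.67 ≤ 25 μm/a ⇒ C2

C2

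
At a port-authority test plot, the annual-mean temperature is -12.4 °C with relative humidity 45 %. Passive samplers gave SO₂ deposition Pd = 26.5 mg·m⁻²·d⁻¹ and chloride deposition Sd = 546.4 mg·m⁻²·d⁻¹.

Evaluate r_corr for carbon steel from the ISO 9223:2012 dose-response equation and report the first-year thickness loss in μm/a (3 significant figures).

carbon steel: T≤10 °C ⇒ hinge +0.150·(-12.4−10) = -3.3600
  Pd branch = 1.77·Pd^0.52·e^(0.02·RH+f) = 0.8312 μm/a
  Cl⁻ term: 0.102·546.4^0.62·exp(0.033·45+0.04·-12.4) = 13.66
  r_corr = 0.8312 + 13.66 = 14.49 μm/a

r_corr = 14.5 μm/a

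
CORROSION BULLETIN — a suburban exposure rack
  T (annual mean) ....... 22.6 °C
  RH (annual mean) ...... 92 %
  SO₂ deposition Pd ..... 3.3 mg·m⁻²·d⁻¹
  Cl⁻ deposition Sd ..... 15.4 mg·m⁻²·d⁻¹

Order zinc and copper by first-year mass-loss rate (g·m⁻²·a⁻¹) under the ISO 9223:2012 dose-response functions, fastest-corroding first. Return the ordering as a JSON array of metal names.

zinc: T>10 °C ⇒ hinge -0.071·(22.6−10) = -0.8946
  Pd branch = 0.0129·Pd^0.44·e^(0.046·RH+f) = 0.614 μm/a
  Cl⁻ term: 0.0175·15.4^0.57·exp(0.008·92+0.085·22.6) = 1.185
  sum: 0.614 + 1.185 → r_corr = 1.799 μm/a
  mass loss = 1.799 μm/a × 7.14 g/cm³ = 12.85 g·m⁻²·a⁻¹
copper: T>10 °C ⇒ hinge -0.080·(22.6−10) = -1.0080
  Pd branch = 0.0053·Pd^0.26·e^(0.059·RH+f) = 0.6007 μm/a
  Sd branch = 0.01025·Sd^0.27·e^(0.036·RH+0.049·T) = 1.781 μm/a
  sum: 0.6007 + 1.781 → r_corr = 2.382 μm/a
  mass loss = 2.382 μm/a × 8.96 g/cm³ = 21.34 g·m⁻²·a⁻¹
Ordering by g·m⁻²·a⁻¹: copper (21.3) > zinc (12.8)

["copper", "zinc"]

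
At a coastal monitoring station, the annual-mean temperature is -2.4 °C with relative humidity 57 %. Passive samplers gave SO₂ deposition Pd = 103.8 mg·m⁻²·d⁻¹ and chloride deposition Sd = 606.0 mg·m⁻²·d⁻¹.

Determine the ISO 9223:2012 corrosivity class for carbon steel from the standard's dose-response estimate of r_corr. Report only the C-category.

carbon steel: temperature factor f = +0.150·(-12.4) = -1.8600
  Pd branch = 1.77·Pd^0.52·e^(0.02·RH+f) = 9.632 μm/a
  Sd branch = 0.102·Sd^0.62·e^(0.033·RH+0.04·T) = 32.28 μm/a
  sum: 9.632 + 32.28 → r_corr = 41.91 μm/a
41.9 μm/a falls in (25, 50] for carbon steel → category C3

C3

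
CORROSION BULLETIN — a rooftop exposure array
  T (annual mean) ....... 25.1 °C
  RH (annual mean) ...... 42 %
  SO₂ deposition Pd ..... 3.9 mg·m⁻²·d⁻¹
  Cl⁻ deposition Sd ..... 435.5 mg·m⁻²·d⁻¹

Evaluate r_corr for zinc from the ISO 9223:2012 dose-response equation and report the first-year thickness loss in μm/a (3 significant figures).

r_corr = 6.66 μm/a

zinc: temperature factor f = -0.071·(15.1) = -1.0721
  Pd branch = 0.0129·Pd^0.44·e^(0.046·RH+f) = 0.05548 μm/a
  Sd branch = 0.0175·Sd^0.57·e^(0.008·RH+0.085·T) = 6.603 μm/a
  r_corr = 0.05548 + 6.603 = 6.659 μm/a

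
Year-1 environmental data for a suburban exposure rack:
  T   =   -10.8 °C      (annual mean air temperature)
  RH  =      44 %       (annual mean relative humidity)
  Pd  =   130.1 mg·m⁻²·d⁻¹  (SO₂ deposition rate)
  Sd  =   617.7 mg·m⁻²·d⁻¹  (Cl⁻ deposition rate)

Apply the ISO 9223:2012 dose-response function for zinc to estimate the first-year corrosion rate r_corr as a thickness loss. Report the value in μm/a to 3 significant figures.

r_corr = 0.764 μm/a

zinc: temperature factor f = +0.038·(-20.8) = -0.7904
  sulphur-dioxide contribution → 0.3772 μm/a
  chloride contribution → 0.3872 μm/a
  ⇒ r_corr(zinc) = 0.7645 μm/a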